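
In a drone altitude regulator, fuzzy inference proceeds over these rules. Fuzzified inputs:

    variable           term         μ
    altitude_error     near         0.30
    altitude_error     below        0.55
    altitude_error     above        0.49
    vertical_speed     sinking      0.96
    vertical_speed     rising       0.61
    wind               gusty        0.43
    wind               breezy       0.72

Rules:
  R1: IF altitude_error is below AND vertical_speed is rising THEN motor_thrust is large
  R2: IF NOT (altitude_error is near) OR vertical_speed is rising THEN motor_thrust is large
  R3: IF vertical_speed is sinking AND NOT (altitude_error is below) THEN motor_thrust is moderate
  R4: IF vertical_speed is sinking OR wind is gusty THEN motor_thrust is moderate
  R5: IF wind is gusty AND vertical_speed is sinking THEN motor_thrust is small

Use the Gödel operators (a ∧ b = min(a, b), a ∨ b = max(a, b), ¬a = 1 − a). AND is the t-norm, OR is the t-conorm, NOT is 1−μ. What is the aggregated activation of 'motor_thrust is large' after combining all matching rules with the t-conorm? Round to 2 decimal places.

R1: below=0.55, rising=0.61; AND[min(a, b)] → w = 0.55
R2: ¬near=1−0.30=0.70, rising=0.61; OR[max(a, b)] → w = 0.70
R3: sinking=0.96, ¬below=1−0.55=0.45; AND[min(a, b)] → w = 0.45
R4: sinking=0.96, gusty=0.43; OR[max(a, b)] → w = 0.96
R5: gusty=0.43, sinking=0.96; AND[min(a, b)] → w = 0.43
Rules with consequent 'large': {R1, R2} → strengths 0.55, 0.70
Aggregate via t-conorm [max(a, b)]: 0.70

0.70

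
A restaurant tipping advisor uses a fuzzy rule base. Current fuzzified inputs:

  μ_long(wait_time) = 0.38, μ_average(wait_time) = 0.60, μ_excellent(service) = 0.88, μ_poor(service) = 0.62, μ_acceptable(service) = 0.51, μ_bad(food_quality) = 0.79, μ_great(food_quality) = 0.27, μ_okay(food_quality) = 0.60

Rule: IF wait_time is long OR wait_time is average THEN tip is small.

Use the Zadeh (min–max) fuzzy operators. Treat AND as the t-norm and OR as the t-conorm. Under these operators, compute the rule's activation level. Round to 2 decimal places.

firing strength: long=0.38, average=0.60; OR[max(a, b)] → w = 0.60

0.60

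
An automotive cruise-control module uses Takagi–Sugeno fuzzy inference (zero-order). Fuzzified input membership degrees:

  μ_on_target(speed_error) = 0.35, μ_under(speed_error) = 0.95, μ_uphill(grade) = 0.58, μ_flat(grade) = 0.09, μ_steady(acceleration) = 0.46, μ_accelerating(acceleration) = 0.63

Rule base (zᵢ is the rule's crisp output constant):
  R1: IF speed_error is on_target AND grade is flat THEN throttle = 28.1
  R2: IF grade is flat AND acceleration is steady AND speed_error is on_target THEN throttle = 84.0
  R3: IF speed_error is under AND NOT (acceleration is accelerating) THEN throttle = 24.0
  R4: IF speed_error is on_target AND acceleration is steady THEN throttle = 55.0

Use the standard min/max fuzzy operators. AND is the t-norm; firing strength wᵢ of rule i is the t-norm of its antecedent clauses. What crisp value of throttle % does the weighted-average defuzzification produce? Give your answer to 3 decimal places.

42.466

R1 (z=28.1): on_target=0.35, flat=0.09; AND[min(a, b)] → w = 0.09
R2 (z=84.0): flat=0.09, steady=0.46, on_target=0.35; AND[min(a, b)] → w = 0.09
R3 (z=24.0): under=0.95, ¬accelerating=1−0.63=0.37; AND[min(a, b)] → w = 0.37
R4 (z=55.0): on_target=0.35, steady=0.46; AND[min(a, b)] → w = 0.35
Weighted average = (0.09·28.1 + 0.09·84.0 + 0.37·24.0 + 0.35·55.0) / (0.09 + 0.09 + 0.37 + 0.35)
  = 38.2190 / 0.9000 = 42.466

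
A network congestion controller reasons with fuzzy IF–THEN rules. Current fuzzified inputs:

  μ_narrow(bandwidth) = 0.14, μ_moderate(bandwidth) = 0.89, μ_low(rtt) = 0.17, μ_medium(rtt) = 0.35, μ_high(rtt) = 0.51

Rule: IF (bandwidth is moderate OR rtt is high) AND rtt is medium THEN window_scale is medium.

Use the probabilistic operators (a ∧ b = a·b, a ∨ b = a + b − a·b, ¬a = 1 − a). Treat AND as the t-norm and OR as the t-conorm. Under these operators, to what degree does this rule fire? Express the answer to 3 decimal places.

0.331

firing strength: (moderate=0.89 OR high=0.51) = 0.9461; AND[a·b] with medium=0.35 → w = 0.3311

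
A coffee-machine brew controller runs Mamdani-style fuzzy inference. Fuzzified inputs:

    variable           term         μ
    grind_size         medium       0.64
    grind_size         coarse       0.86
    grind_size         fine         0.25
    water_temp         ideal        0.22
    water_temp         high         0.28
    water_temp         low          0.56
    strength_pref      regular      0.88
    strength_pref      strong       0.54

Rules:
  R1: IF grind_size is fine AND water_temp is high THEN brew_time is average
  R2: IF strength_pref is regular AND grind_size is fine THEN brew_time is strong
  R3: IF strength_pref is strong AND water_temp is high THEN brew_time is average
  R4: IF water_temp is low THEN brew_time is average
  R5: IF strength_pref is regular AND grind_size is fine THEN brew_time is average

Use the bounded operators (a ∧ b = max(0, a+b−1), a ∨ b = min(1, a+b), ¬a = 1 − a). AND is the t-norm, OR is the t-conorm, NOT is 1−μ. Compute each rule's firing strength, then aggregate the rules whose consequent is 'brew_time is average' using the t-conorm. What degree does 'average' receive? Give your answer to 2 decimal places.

0.69

R1: fine=0.25, high=0.28; AND[max(0, a+b−1)] → w = 0.00
R2: regular=0.88, fine=0.25; AND[max(0, a+b−1)] → w = 0.13
R3: strong=0.54, high=0.28; AND[max(0, a+b−1)] → w = 0.00
R4: low=0.56 → w = 0.56
R5: regular=0.88, fine=0.25; AND[max(0, a+b−1)] → w = 0.13
Rules with consequent 'average': {R1, R3, R4, R5} → strengths 0.00, 0.00, 0.56, 0.13
Aggregate via t-conorm [min(1, a+b)]: 0.69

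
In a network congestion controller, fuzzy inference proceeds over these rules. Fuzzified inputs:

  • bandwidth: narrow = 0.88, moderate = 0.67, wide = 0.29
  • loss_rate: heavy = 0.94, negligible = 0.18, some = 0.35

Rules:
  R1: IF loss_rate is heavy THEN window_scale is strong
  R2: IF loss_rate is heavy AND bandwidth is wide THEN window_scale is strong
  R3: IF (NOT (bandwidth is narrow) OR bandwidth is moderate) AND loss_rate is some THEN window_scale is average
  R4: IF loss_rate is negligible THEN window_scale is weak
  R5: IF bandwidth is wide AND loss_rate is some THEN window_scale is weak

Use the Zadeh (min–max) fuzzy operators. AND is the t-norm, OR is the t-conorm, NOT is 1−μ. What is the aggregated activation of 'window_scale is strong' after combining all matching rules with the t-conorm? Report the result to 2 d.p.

0.94

R1: heavy=0.94 → w = 0.94
R2: heavy=0.94, wide=0.29; AND[min(a, b)] → w = 0.29
R3: (¬narrow=1−0.88=0.12 OR moderate=0.67) = 0.67; AND[min(a, b)] with some=0.35 → w = 0.35
R4: negligible=0.18 → w = 0.18
R5: wide=0.29, some=0.35; AND[min(a, b)] → w = 0.29
Rules with consequent 'strong': {R1, R2} → strengths 0.94, 0.29
Aggregate via t-conorm [max(a, b)]: 0.94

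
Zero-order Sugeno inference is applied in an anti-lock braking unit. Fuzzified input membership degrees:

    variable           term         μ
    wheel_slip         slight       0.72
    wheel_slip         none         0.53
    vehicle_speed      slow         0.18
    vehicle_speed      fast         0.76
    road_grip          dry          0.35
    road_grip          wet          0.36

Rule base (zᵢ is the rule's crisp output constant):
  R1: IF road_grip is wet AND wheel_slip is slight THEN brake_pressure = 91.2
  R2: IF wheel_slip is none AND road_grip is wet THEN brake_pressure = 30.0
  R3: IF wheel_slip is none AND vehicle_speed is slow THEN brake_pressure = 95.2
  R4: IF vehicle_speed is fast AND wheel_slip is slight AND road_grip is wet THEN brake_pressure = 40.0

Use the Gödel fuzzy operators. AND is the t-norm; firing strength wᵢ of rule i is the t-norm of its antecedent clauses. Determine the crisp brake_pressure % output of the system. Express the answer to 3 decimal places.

59.657

R1 (z=91.2): wet=0.36, slight=0.72; AND[min(a, b)] → w = 0.36
R2 (z=30.0): none=0.53, wet=0.36; AND[min(a, b)] → w = 0.36
R3 (z=95.2): none=0.53, slow=0.18; AND[min(a, b)] → w = 0.18
R4 (z=40.0): fast=0.76, slight=0.72, wet=0.36; AND[min(a, b)] → w = 0.36
Weighted average = (0.36·91.2 + 0.36·30.0 + 0.18·95.2 + 0.36·40.0) / (0.36 + 0.36 + 0.18 + 0.36)
  = 75.1680 / 1.2600 = 59.657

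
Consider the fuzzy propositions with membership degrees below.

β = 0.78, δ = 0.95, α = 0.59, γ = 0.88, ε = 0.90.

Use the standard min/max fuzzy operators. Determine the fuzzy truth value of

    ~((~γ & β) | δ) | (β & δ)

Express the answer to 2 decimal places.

~γ = 1 − 0.88 = 0.12
~γ & β = min(a, b) on (0.12, 0.78) = 0.12
(~γ & β) | δ = max(a, b) on (0.12, 0.95) = 0.95
~((~γ & β) | δ) = 1 − 0.95 = 0.05
β & δ = min(a, b) on (0.78, 0.95) = 0.78
~((~γ & β) | δ) | (β & δ) = max(a, b) on (0.05, 0.78) = 0.78

0.78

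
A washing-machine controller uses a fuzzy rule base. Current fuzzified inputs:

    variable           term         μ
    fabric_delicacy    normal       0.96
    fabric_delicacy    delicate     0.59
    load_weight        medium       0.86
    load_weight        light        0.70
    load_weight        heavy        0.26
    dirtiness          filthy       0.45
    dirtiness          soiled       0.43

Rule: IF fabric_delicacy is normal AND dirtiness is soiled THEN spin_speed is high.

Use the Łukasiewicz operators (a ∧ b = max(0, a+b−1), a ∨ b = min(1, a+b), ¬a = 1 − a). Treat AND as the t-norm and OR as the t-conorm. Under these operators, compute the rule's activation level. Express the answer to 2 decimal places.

firing strength: normal=0.96, soiled=0.43; AND[max(0, a+b−1)] → w = 0.39

0.39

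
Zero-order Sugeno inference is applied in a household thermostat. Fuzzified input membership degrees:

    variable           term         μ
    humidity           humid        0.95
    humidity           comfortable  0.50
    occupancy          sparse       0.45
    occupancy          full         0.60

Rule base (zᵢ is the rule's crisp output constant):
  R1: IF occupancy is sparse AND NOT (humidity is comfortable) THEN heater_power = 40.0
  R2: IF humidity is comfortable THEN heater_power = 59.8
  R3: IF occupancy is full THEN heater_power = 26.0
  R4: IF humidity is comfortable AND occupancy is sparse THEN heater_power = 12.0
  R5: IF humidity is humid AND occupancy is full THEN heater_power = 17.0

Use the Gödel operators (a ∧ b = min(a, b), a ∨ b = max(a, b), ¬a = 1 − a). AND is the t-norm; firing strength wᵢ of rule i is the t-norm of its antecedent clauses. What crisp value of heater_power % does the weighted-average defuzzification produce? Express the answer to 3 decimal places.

30.423

R1 (z=40.0): sparse=0.45, ¬comfortable=1−0.50=0.50; AND[min(a, b)] → w = 0.45
R2 (z=59.8): comfortable=0.50 → w = 0.50
R3 (z=26.0): full=0.60 → w = 0.60
R4 (z=12.0): comfortable=0.50, sparse=0.45; AND[min(a, b)] → w = 0.45
R5 (z=17.0): humid=0.95, full=0.60; AND[min(a, b)] → w = 0.60
Weighted average = (0.45·40.0 + 0.50·59.8 + 0.60·26.0 + 0.45·12.0 + 0.60·17.0) / (0.45 + 0.50 + 0.60 + 0.45 + 0.60)
  = 79.1000 / 2.6000 = 30.423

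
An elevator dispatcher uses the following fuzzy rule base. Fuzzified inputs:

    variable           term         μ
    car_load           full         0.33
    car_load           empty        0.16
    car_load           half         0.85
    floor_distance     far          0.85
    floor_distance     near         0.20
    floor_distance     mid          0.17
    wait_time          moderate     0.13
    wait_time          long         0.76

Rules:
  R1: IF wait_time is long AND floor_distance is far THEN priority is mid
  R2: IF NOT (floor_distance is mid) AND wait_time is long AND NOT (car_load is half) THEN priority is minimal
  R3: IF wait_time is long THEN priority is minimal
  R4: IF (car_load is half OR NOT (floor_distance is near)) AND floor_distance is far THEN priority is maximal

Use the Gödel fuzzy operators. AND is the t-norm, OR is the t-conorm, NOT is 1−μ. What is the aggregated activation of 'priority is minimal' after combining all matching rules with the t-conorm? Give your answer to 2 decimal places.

0.76

R1: long=0.76, far=0.85; AND[min(a, b)] → w = 0.76
R2: ¬mid=1−0.17=0.83, long=0.76, ¬half=1−0.85=0.15; AND[min(a, b)] → w = 0.15
R3: long=0.76 → w = 0.76
R4: (half=0.85 OR ¬near=1−0.20=0.80) = 0.85; AND[min(a, b)] with far=0.85 → w = 0.85
Rules with consequent 'minimal': {R2, R3} → strengths 0.15, 0.76
Aggregate via t-conorm [max(a, b)]: 0.76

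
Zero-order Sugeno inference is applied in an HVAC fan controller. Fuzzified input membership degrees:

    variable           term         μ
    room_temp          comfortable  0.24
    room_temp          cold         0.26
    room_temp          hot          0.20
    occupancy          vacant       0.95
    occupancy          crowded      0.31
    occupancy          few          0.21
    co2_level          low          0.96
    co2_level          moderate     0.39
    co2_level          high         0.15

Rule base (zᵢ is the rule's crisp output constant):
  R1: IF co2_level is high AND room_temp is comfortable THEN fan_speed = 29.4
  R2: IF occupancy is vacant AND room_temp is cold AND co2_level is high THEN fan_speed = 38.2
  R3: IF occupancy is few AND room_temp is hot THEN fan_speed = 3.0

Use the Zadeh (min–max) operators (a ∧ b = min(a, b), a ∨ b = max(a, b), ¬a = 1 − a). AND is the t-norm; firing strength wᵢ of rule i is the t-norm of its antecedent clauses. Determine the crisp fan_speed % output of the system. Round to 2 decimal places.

21.48

R1 (z=29.4): high=0.15, comfortable=0.24; AND[min(a, b)] → w = 0.15
R2 (z=38.2): vacant=0.95, cold=0.26, high=0.15; AND[min(a, b)] → w = 0.15
R3 (z=3.0): few=0.21, hot=0.20; AND[min(a, b)] → w = 0.20
Weighted average = (0.15·29.4 + 0.15·38.2 + 0.20·3.0) / (0.15 + 0.15 + 0.20)
  = 10.7400 / 0.5000 = 21.48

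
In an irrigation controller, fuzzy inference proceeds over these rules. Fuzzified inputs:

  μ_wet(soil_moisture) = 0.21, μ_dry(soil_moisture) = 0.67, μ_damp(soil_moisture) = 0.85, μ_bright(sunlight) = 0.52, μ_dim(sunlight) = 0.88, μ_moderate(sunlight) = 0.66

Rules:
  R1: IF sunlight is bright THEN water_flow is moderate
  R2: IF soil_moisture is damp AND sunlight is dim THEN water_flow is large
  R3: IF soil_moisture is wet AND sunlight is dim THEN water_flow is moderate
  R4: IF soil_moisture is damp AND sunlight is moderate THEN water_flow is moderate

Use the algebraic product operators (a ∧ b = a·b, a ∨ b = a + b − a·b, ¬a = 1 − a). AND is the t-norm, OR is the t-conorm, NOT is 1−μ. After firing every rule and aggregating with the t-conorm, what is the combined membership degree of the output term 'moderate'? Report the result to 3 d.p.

R1: bright=0.52 → w = 0.5200
R2: damp=0.85, dim=0.88; AND[a·b] → w = 0.7480
R3: wet=0.21, dim=0.88; AND[a·b] → w = 0.1848
R4: damp=0.85, moderate=0.66; AND[a·b] → w = 0.5610
Rules with consequent 'moderate': {R1, R3, R4} → strengths 0.5200, 0.1848, 0.5610
Aggregate via t-conorm [a + b − a·b]: 0.8282

0.828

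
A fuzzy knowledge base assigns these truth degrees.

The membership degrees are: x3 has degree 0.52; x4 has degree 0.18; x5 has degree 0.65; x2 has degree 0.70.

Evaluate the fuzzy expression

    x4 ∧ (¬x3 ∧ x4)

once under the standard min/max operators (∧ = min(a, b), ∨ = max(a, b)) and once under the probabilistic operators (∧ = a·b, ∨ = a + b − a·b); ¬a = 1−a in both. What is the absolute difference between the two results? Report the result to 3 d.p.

Under standard min/max:
  ¬x3 = 1 − 0.52 = 0.48
  ¬x3 ∧ x4 = min(a, b) on (0.48, 0.18) = 0.18
  x4 ∧ (¬x3 ∧ x4) = min(a, b) on (0.18, 0.18) = 0.18
  → value = 0.1800
Under probabilistic:
  ¬x3 = 1 − 0.5200 = 0.4800
  ¬x3 ∧ x4 = a·b on (0.4800, 0.1800) = 0.0864
  x4 ∧ (¬x3 ∧ x4) = a·b on (0.1800, 0.0864) = 0.0156
  → value = 0.0156
|0.1800 − 0.0156| = 0.164

0.164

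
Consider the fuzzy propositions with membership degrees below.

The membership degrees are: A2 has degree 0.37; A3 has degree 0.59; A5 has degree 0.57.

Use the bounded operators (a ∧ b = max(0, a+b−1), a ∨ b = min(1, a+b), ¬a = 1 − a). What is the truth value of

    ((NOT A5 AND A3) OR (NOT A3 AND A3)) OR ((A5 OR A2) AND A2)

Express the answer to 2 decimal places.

NOT A5 = 1 − 0.57 = 0.43
NOT A5 AND A3 = max(0, a+b−1) on (0.43, 0.59) = 0.02
NOT A3 = 1 − 0.59 = 0.41
NOT A3 AND A3 = max(0, a+b−1) on (0.41, 0.59) = 0.00
(NOT A5 AND A3) OR (NOT A3 AND A3) = min(1, a+b) on (0.02, 0.00) = 0.02
A5 OR A2 = min(1, a+b) on (0.57, 0.37) = 0.94
(A5 OR A2) AND A2 = max(0, a+b−1) on (0.94, 0.37) = 0.31
((NOT A5 AND A3) OR (NOT A3 AND A3)) OR ((A5 OR A2) AND A2) = min(1, a+b) on (0.02, 0.31) = 0.33

0.33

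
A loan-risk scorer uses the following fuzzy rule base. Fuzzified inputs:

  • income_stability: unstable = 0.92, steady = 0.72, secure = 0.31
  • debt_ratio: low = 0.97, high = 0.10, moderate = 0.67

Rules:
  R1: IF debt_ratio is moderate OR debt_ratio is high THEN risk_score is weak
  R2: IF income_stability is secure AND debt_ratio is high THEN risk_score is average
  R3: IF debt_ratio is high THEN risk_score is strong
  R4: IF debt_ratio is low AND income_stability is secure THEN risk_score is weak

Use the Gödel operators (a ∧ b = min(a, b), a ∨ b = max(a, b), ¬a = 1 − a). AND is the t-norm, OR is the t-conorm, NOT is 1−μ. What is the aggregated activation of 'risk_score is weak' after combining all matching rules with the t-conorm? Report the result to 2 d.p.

R1: moderate=0.67, high=0.10; OR[max(a, b)] → w = 0.67
R2: secure=0.31, high=0.10; AND[min(a, b)] → w = 0.10
R3: high=0.10 → w = 0.10
R4: low=0.97, secure=0.31; AND[min(a, b)] → w = 0.31
Rules with consequent 'weak': {R1, R4} → strengths 0.67, 0.31
Aggregate via t-conorm [max(a, b)]: 0.67

0.67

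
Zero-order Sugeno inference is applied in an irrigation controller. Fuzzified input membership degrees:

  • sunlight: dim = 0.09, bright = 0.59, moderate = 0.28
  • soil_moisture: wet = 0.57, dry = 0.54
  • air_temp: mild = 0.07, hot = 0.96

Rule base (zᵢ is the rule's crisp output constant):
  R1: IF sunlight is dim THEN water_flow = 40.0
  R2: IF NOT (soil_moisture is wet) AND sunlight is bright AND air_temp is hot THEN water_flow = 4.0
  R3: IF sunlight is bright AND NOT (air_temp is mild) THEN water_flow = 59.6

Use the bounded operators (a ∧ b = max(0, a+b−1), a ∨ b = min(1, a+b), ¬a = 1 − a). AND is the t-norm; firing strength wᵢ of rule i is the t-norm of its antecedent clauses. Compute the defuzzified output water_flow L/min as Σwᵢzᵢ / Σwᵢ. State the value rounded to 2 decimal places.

R1 (z=40.0): dim=0.09 → w = 0.09
R2 (z=4.0): ¬wet=1−0.57=0.43, bright=0.59, hot=0.96; AND[max(0, a+b−1)] → w = 0.00
R3 (z=59.6): bright=0.59, ¬mild=1−0.07=0.93; AND[max(0, a+b−1)] → w = 0.52
Weighted average = (0.09·40.0 + 0.00·4.0 + 0.52·59.6) / (0.09 + 0.00 + 0.52)
  = 34.5920 / 0.6100 = 56.71

56.71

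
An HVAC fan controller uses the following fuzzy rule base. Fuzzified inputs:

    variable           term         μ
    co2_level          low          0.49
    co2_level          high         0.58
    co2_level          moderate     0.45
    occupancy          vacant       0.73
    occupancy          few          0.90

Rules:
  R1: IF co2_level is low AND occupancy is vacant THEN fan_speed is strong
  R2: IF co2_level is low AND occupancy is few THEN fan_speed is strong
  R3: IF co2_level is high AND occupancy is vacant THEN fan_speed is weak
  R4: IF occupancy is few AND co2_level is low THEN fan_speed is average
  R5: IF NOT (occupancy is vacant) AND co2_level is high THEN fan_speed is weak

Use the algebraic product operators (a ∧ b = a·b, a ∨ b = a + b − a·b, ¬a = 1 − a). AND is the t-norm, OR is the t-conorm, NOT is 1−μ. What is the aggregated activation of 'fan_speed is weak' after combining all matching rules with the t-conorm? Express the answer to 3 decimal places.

R1: low=0.49, vacant=0.73; AND[a·b] → w = 0.3577
R2: low=0.49, few=0.90; AND[a·b] → w = 0.4410
R3: high=0.58, vacant=0.73; AND[a·b] → w = 0.4234
R4: few=0.90, low=0.49; AND[a·b] → w = 0.4410
R5: ¬vacant=1−0.73=0.27, high=0.58; AND[a·b] → w = 0.1566
Rules with consequent 'weak': {R3, R5} → strengths 0.4234, 0.1566
Aggregate via t-conorm [a + b − a·b]: 0.5137

0.514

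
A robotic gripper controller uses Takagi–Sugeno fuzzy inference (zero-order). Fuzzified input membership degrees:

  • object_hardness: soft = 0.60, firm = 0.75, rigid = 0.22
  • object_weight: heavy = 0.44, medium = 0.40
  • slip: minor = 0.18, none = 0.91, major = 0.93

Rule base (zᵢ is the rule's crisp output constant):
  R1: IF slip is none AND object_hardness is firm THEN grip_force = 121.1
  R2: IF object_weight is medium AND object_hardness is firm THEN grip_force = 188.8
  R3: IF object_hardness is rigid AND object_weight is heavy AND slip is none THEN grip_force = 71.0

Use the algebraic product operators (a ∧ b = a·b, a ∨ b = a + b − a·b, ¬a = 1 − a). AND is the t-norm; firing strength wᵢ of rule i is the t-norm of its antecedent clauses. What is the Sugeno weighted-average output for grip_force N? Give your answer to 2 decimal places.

135.95

R1 (z=121.1): none=0.91, firm=0.75; AND[a·b] → w = 0.6825
R2 (z=188.8): medium=0.40, firm=0.75; AND[a·b] → w = 0.3000
R3 (z=71.0): rigid=0.22, heavy=0.44, none=0.91; AND[a·b] → w = 0.0881
Weighted average = (0.6825·121.1 + 0.3000·188.8 + 0.0881·71.0) / (0.6825 + 0.3000 + 0.0881)
  = 145.5450 / 1.0706 = 135.95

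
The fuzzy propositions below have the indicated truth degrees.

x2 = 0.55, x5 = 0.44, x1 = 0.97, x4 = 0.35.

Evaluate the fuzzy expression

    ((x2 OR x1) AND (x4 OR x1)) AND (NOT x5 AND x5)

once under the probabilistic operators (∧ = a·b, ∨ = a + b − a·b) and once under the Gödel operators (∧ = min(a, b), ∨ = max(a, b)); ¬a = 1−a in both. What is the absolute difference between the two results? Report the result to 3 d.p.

Under probabilistic:
  x2 OR x1 = a + b − a·b on (0.5500, 0.9700) = 0.9865
  x4 OR x1 = a + b − a·b on (0.3500, 0.9700) = 0.9805
  (x2 OR x1) AND (x4 OR x1) = a·b on (0.9865, 0.9805) = 0.9673
  NOT x5 = 1 − 0.4400 = 0.5600
  NOT x5 AND x5 = a·b on (0.5600, 0.4400) = 0.2464
  ((x2 OR x1) AND (x4 OR x1)) AND (NOT x5 AND x5) = a·b on (0.9673, 0.2464) = 0.2383
  → value = 0.2383
Under Gödel:
  x2 OR x1 = max(a, b) on (0.55, 0.97) = 0.97
  x4 OR x1 = max(a, b) on (0.35, 0.97) = 0.97
  (x2 OR x1) AND (x4 OR x1) = min(a, b) on (0.97, 0.97) = 0.97
  NOT x5 = 1 − 0.44 = 0.56
  NOT x5 AND x5 = min(a, b) on (0.56, 0.44) = 0.44
  ((x2 OR x1) AND (x4 OR x1)) AND (NOT x5 AND x5) = min(a, b) on (0.97, 0.44) = 0.44
  → value = 0.4400
|0.2383 − 0.4400| = 0.202

0.202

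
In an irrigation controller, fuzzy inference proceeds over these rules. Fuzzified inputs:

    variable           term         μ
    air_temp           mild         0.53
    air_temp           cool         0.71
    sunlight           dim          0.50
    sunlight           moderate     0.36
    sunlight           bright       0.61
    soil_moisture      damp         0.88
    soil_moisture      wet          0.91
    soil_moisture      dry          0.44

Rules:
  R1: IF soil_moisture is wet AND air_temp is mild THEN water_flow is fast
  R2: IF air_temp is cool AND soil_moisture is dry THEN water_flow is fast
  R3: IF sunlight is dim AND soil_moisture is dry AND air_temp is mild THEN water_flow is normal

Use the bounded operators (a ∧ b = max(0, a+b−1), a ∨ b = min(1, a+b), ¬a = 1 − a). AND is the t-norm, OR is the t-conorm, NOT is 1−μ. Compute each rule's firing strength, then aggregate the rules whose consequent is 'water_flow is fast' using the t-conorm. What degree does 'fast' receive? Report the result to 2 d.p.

0.59

R1: wet=0.91, mild=0.53; AND[max(0, a+b−1)] → w = 0.44
R2: cool=0.71, dry=0.44; AND[max(0, a+b−1)] → w = 0.15
R3: dim=0.50, dry=0.44, mild=0.53; AND[max(0, a+b−1)] → w = 0.00
Rules with consequent 'fast': {R1, R2} → strengths 0.44, 0.15
Aggregate via t-conorm [min(1, a+b)]: 0.59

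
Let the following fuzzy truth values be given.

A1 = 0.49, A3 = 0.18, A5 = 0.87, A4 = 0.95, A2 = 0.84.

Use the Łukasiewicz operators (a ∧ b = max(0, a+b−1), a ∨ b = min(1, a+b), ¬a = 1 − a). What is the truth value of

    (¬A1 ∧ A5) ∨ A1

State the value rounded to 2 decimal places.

¬A1 = 1 − 0.49 = 0.51
¬A1 ∧ A5 = max(0, a+b−1) on (0.51, 0.87) = 0.38
(¬A1 ∧ A5) ∨ A1 = min(1, a+b) on (0.38, 0.49) = 0.87

0.87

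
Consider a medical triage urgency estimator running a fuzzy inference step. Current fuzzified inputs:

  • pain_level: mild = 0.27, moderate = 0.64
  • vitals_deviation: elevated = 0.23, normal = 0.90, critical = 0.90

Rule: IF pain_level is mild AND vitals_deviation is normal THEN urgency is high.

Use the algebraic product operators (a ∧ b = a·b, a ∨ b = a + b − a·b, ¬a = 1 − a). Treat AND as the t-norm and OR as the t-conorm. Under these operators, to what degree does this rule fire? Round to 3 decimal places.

0.243

firing strength: mild=0.27, normal=0.90; AND[a·b] → w = 0.2430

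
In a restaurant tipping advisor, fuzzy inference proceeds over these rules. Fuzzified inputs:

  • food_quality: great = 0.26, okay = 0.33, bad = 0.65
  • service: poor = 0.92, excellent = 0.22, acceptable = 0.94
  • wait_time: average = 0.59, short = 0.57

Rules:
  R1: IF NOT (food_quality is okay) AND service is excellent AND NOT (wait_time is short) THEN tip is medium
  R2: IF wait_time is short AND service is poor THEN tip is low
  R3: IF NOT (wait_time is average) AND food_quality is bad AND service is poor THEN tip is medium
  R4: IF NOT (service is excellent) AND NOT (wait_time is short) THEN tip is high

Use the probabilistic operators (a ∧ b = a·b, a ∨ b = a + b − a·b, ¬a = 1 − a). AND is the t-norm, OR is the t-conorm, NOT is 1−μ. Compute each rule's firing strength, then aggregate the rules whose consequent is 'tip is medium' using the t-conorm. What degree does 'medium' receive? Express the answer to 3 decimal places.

0.293

R1: ¬okay=1−0.33=0.67, excellent=0.22, ¬short=1−0.57=0.43; AND[a·b] → w = 0.0634
R2: short=0.57, poor=0.92; AND[a·b] → w = 0.5244
R3: ¬average=1−0.59=0.41, bad=0.65, poor=0.92; AND[a·b] → w = 0.2452
R4: ¬excellent=1−0.22=0.78, ¬short=1−0.57=0.43; AND[a·b] → w = 0.3354
Rules with consequent 'medium': {R1, R3} → strengths 0.0634, 0.2452
Aggregate via t-conorm [a + b − a·b]: 0.2930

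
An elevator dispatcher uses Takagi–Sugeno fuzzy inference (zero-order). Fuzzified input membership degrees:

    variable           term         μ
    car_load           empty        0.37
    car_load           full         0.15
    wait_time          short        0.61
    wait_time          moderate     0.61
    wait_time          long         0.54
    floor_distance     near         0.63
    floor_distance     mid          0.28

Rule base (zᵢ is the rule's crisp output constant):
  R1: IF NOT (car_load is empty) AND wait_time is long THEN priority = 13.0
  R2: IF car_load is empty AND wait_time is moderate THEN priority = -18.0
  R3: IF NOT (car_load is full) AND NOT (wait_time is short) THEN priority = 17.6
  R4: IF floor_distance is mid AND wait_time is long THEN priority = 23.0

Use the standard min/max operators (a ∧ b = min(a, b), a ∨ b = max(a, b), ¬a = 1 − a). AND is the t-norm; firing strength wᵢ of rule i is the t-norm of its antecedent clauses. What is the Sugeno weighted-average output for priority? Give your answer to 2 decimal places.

8.65

R1 (z=13.0): ¬empty=1−0.37=0.63, long=0.54; AND[min(a, b)] → w = 0.54
R2 (z=-18.0): empty=0.37, moderate=0.61; AND[min(a, b)] → w = 0.37
R3 (z=17.6): ¬full=1−0.15=0.85, ¬short=1−0.61=0.39; AND[min(a, b)] → w = 0.39
R4 (z=23.0): mid=0.28, long=0.54; AND[min(a, b)] → w = 0.28
Weighted average = (0.54·13.0 + 0.37·-18.0 + 0.39·17.6 + 0.28·23.0) / (0.54 + 0.37 + 0.39 + 0.28)
  = 13.6640 / 1.5800 = 8.65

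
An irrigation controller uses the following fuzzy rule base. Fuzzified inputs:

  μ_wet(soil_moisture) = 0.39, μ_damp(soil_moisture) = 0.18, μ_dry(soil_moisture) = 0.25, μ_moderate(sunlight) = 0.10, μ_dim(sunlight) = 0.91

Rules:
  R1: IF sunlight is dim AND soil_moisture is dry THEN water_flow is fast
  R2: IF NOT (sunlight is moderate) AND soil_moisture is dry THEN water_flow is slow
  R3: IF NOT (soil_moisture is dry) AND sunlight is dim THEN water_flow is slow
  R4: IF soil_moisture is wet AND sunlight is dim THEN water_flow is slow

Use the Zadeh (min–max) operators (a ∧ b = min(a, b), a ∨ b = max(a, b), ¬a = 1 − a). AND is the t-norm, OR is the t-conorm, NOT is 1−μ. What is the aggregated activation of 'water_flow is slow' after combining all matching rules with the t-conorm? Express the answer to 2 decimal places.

R1: dim=0.91, dry=0.25; AND[min(a, b)] → w = 0.25
R2: ¬moderate=1−0.10=0.90, dry=0.25; AND[min(a, b)] → w = 0.25
R3: ¬dry=1−0.25=0.75, dim=0.91; AND[min(a, b)] → w = 0.75
R4: wet=0.39, dim=0.91; AND[min(a, b)] → w = 0.39
Rules with consequent 'slow': {R2, R3, R4} → strengths 0.25, 0.75, 0.39
Aggregate via t-conorm [max(a, b)]: 0.75

0.75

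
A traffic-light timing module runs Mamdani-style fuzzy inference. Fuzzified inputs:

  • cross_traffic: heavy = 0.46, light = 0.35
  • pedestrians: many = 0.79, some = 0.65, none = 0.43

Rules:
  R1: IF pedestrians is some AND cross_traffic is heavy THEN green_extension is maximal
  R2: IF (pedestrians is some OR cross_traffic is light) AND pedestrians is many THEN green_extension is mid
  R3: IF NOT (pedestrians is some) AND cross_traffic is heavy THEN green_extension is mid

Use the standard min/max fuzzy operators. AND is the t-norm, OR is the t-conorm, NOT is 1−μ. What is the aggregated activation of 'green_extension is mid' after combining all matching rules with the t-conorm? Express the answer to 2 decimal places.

R1: some=0.65, heavy=0.46; AND[min(a, b)] → w = 0.46
R2: (some=0.65 OR light=0.35) = 0.65; AND[min(a, b)] with many=0.79 → w = 0.65
R3: ¬some=1−0.65=0.35, heavy=0.46; AND[min(a, b)] → w = 0.35
Rules with consequent 'mid': {R2, R3} → strengths 0.65, 0.35
Aggregate via t-conorm [max(a, b)]: 0.65

0.65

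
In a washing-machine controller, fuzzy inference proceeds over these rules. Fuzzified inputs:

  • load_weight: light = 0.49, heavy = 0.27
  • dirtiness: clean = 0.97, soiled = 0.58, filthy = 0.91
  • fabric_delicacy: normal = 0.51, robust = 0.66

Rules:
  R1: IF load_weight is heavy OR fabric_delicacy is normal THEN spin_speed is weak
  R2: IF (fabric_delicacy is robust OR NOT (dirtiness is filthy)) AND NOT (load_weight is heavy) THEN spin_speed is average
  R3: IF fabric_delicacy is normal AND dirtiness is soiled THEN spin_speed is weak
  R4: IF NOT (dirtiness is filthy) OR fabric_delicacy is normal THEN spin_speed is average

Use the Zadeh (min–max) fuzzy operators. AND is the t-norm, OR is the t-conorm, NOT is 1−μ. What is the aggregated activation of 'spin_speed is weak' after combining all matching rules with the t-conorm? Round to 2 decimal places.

R1: heavy=0.27, normal=0.51; OR[max(a, b)] → w = 0.51
R2: (robust=0.66 OR ¬filthy=1−0.91=0.09) = 0.66; AND[min(a, b)] with ¬heavy=1−0.27=0.73 → w = 0.66
R3: normal=0.51, soiled=0.58; AND[min(a, b)] → w = 0.51
R4: ¬filthy=1−0.91=0.09, normal=0.51; OR[max(a, b)] → w = 0.51
Rules with consequent 'weak': {R1, R3} → strengths 0.51, 0.51
Aggregate via t-conorm [max(a, b)]: 0.51

0.51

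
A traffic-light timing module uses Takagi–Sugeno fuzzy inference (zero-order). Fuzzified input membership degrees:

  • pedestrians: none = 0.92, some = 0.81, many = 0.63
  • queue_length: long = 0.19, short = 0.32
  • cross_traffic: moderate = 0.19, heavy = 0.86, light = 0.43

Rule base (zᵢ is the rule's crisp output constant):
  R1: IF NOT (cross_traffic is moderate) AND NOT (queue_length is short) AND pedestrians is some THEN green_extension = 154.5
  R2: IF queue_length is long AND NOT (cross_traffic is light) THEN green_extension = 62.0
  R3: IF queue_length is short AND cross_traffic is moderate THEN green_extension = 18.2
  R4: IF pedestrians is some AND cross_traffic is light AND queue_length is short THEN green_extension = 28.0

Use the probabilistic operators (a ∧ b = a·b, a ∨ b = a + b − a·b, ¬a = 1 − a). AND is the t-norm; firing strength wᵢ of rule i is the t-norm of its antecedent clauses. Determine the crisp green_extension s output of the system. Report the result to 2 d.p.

109.91

R1 (z=154.5): ¬moderate=1−0.19=0.81, ¬short=1−0.32=0.68, some=0.81; AND[a·b] → w = 0.4461
R2 (z=62.0): long=0.19, ¬light=1−0.43=0.57; AND[a·b] → w = 0.1083
R3 (z=18.2): short=0.32, moderate=0.19; AND[a·b] → w = 0.0608
R4 (z=28.0): some=0.81, light=0.43, short=0.32; AND[a·b] → w = 0.1115
Weighted average = (0.4461·154.5 + 0.1083·62.0 + 0.0608·18.2 + 0.1115·28.0) / (0.4461 + 0.1083 + 0.0608 + 0.1115)
  = 79.8718 / 0.7267 = 109.91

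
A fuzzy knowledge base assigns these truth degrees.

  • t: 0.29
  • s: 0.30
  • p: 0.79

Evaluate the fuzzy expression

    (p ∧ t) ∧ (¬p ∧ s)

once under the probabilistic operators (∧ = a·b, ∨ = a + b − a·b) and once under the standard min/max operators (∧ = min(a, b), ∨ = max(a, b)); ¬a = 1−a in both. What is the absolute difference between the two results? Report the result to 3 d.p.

Under probabilistic:
  p ∧ t = a·b on (0.7900, 0.2900) = 0.2291
  ¬p = 1 − 0.7900 = 0.2100
  ¬p ∧ s = a·b on (0.2100, 0.3000) = 0.0630
  (p ∧ t) ∧ (¬p ∧ s) = a·b on (0.2291, 0.0630) = 0.0144
  → value = 0.0144
Under standard min/max:
  p ∧ t = min(a, b) on (0.79, 0.29) = 0.29
  ¬p = 1 − 0.79 = 0.21
  ¬p ∧ s = min(a, b) on (0.21, 0.30) = 0.21
  (p ∧ t) ∧ (¬p ∧ s) = min(a, b) on (0.29, 0.21) = 0.21
  → value = 0.2100
|0.0144 − 0.2100| = 0.196

0.196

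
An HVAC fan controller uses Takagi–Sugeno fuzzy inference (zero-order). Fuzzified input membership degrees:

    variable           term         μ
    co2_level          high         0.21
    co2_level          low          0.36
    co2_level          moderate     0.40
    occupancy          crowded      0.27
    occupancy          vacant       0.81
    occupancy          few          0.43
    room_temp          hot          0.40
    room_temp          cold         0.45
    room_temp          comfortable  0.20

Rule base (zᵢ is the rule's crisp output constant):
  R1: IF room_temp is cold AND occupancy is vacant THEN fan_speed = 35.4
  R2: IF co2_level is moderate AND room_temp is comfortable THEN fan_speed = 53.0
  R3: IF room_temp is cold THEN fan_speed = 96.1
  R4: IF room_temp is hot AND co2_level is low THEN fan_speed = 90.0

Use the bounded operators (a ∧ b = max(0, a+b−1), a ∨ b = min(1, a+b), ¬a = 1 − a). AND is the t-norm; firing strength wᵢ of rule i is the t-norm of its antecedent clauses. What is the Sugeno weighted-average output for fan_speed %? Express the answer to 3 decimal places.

R1 (z=35.4): cold=0.45, vacant=0.81; AND[max(0, a+b−1)] → w = 0.26
R2 (z=53.0): moderate=0.40, comfortable=0.20; AND[max(0, a+b−1)] → w = 0.00
R3 (z=96.1): cold=0.45 → w = 0.45
R4 (z=90.0): hot=0.40, low=0.36; AND[max(0, a+b−1)] → w = 0.00
Weighted average = (0.26·35.4 + 0.00·53.0 + 0.45·96.1 + 0.00·90.0) / (0.26 + 0.00 + 0.45 + 0.00)
  = 52.4490 / 0.7100 = 73.872

73.872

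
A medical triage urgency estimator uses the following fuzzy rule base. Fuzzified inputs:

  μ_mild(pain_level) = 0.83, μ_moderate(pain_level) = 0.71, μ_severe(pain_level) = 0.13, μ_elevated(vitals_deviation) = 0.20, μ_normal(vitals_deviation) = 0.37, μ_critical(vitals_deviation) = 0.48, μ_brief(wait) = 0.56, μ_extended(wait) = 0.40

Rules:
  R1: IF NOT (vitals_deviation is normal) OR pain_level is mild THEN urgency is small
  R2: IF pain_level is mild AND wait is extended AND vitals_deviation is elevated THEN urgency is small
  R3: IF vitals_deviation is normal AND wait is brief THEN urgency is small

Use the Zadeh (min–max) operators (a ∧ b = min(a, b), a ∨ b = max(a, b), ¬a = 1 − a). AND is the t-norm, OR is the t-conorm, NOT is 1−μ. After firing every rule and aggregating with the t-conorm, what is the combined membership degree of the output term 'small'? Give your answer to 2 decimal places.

0.83

R1: ¬normal=1−0.37=0.63, mild=0.83; OR[max(a, b)] → w = 0.83
R2: mild=0.83, extended=0.40, elevated=0.20; AND[min(a, b)] → w = 0.20
R3: normal=0.37, brief=0.56; AND[min(a, b)] → w = 0.37
Rules with consequent 'small': {R1, R2, R3} → strengths 0.83, 0.20, 0.37
Aggregate via t-conorm [max(a, b)]: 0.83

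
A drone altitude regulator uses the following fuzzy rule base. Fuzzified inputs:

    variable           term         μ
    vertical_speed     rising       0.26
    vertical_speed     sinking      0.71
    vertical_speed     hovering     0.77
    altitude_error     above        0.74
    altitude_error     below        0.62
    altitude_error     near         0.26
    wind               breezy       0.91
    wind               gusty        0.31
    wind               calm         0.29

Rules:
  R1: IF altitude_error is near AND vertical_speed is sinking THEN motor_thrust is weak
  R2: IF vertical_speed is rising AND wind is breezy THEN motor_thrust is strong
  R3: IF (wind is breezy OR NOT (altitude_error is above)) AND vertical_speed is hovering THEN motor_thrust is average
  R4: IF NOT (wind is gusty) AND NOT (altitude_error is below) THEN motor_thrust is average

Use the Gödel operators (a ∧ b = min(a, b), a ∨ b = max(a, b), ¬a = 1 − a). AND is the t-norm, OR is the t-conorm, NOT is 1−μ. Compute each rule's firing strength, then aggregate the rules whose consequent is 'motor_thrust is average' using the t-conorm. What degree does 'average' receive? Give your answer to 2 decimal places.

R1: near=0.26, sinking=0.71; AND[min(a, b)] → w = 0.26
R2: rising=0.26, breezy=0.91; AND[min(a, b)] → w = 0.26
R3: (breezy=0.91 OR ¬above=1−0.74=0.26) = 0.91; AND[min(a, b)] with hovering=0.77 → w = 0.77
R4: ¬gusty=1−0.31=0.69, ¬below=1−0.62=0.38; AND[min(a, b)] → w = 0.38
Rules with consequent 'average': {R3, R4} → strengths 0.77, 0.38
Aggregate via t-conorm [max(a, b)]: 0.77

0.77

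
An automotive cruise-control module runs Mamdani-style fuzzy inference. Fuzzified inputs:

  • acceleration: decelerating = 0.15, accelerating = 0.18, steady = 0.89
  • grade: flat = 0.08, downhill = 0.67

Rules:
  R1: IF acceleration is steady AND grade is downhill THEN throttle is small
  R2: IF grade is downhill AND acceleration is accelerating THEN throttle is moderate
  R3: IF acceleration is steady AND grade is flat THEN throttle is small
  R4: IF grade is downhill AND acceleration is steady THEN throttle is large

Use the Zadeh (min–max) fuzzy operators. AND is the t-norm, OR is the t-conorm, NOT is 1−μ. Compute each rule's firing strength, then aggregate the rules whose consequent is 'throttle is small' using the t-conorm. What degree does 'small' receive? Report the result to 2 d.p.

R1: steady=0.89, downhill=0.67; AND[min(a, b)] → w = 0.67
R2: downhill=0.67, accelerating=0.18; AND[min(a, b)] → w = 0.18
R3: steady=0.89, flat=0.08; AND[min(a, b)] → w = 0.08
R4: downhill=0.67, steady=0.89; AND[min(a, b)] → w = 0.67
Rules with consequent 'small': {R1, R3} → strengths 0.67, 0.08
Aggregate via t-conorm [max(a, b)]: 0.67

0.67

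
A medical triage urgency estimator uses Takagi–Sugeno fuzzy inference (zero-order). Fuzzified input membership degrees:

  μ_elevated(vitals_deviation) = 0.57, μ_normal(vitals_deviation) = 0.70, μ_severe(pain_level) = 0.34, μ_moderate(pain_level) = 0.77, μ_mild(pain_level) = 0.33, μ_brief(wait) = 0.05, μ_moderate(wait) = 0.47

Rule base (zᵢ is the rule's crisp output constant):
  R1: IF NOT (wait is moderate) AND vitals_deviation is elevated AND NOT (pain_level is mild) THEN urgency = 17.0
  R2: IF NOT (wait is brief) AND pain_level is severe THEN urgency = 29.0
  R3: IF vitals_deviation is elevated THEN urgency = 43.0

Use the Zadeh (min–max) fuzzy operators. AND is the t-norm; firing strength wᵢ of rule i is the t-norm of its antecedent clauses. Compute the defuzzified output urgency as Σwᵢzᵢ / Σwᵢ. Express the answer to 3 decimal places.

R1 (z=17.0): ¬moderate=1−0.47=0.53, elevated=0.57, ¬mild=1−0.33=0.67; AND[min(a, b)] → w = 0.53
R2 (z=29.0): ¬brief=1−0.05=0.95, severe=0.34; AND[min(a, b)] → w = 0.34
R3 (z=43.0): elevated=0.57 → w = 0.57
Weighted average = (0.53·17.0 + 0.34·29.0 + 0.57·43.0) / (0.53 + 0.34 + 0.57)
  = 43.3800 / 1.4400 = 30.125

30.125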